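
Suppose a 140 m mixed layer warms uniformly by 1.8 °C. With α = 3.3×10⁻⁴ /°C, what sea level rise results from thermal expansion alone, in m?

Δh = 0.0832 m

Δh = αΔT·H = 3.3×10⁻⁴ × 1.8 × 140 = 0.08316 m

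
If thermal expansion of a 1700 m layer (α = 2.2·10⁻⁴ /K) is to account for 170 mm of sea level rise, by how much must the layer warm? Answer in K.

0.455 K

ΔT = Δh/(αH) = 0.17 / (2.2×10⁻⁴ × 1700) ≈ 0.4545 K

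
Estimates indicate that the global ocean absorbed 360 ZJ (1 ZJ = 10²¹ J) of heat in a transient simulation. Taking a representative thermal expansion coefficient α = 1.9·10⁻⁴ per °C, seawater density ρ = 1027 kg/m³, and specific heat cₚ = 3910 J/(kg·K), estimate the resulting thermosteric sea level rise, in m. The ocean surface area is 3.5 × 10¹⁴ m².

Per unit area: Q = 360×10²¹ / (3.5×10¹⁴) ≈ 1.029×10⁹ J/m²
Δh = αQ/(ρcₚ) = 1.9×10⁻⁴ × 1.029×10⁹ / (1027 × 3910) ≈ 0.048688 m

Δh ≈ 0.0487 m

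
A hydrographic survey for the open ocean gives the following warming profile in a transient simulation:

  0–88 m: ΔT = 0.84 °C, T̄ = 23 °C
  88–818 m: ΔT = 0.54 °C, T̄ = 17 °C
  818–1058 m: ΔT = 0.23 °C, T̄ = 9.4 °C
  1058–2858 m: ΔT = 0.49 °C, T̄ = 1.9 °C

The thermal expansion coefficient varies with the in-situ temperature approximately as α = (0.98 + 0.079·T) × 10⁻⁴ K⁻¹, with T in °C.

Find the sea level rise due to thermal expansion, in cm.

Layer 1: α = (0.98 + 0.079×23)×10⁻⁴ = 2.797×10⁻⁴ K⁻¹
Layer 2: α = (0.98 + 0.079×17)×10⁻⁴ = 2.323×10⁻⁴ K⁻¹
Layer 3: α = (0.98 + 0.079×9.4)×10⁻⁴ = 1.7226×10⁻⁴ K⁻¹
Layer 4: α = (0.98 + 0.079×1.9)×10⁻⁴ = 1.1301×10⁻⁴ K⁻¹
88 × 2.797×10⁻⁴ × 0.84 = 0.020675424 m
88–818 m: 2.323×10⁻⁴ × 730 × 0.54 = 0.09157266 m
240 × 0.23 × 1.7226×10⁻⁴ = 0.009508752 m
1058–2858 m: 1.1301×10⁻⁴ × 0.49 × 1800 = 0.09967482 m
Δh = 0.020675424 + 0.09157266 + 0.009508752 + 0.09967482 = 0.221431656 m

22.1 cm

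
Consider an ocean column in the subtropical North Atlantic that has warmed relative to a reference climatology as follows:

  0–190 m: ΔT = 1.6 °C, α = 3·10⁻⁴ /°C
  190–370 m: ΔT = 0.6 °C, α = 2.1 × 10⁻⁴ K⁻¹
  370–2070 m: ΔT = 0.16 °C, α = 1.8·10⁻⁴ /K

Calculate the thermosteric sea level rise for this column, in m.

0.16 m of thermosteric rise

3×10⁻⁴ × 1.6 × 190 = 0.09120 m
2.1×10⁻⁴ × 180 × 0.6 = 0.02268 m
1700 × 1.8×10⁻⁴ × 0.16 = 0.04896 m
Δh = 0.09120 + 0.02268 + 0.04896 = 0.16284 m ≈ 0.16 m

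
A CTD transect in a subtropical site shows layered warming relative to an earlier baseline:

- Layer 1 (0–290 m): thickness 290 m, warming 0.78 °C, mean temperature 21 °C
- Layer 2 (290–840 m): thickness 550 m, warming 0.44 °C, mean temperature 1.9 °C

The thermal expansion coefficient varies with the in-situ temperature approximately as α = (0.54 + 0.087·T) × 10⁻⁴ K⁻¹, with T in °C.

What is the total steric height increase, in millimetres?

Layer 1: α = (0.54 + 0.087×21)×10⁻⁴ = 2.367×10⁻⁴ K⁻¹
Layer 2: α = (0.54 + 0.087×1.9)×10⁻⁴ = 0.7053×10⁻⁴ K⁻¹
Layer 1: 290 × 0.78 × 2.367×10⁻⁴ = 0.05354154 m
550 × 0.7053×10⁻⁴ × 0.44 = 0.01706826 m
Δh = 0.05354154 + 0.01706826 = 0.0706098 m ≈ 70.6 mm

Δh = 70.6 mm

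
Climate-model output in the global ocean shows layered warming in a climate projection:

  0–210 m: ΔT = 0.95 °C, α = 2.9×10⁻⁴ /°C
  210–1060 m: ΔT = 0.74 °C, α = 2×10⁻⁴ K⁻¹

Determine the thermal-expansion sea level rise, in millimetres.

0.95 × 2.9×10⁻⁴ × 210 = 0.057855 m
0.74 × 850 × 2×10⁻⁴ = 0.12580 m
Δh = 0.057855 + 0.12580 = 0.183655 m ≈ 184 mm

Δh = 184 mm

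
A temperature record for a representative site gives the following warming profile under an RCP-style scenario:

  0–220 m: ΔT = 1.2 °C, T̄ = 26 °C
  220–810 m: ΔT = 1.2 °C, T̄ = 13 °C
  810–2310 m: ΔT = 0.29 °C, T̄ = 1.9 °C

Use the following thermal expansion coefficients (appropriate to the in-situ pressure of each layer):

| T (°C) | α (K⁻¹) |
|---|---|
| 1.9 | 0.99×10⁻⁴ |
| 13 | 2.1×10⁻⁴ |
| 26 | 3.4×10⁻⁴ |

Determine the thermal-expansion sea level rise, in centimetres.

Layer 1 at 26 °C → α = 3.4×10⁻⁴ K⁻¹
Layer 2 at 13 °C → α = 2.1×10⁻⁴ K⁻¹
Layer 3 at 1.9 °C → α = 0.99×10⁻⁴ K⁻¹
220 × 3.4×10⁻⁴ × 1.2 = 0.08976 m
220–810 m: 2.1×10⁻⁴ × 1.2 × 590 = 0.14868 m
Layer 3: 0.99×10⁻⁴ × 1500 × 0.29 = 0.043065 m
Δh = 0.08976 + 0.14868 + 0.043065 = 0.281505 m

28 cm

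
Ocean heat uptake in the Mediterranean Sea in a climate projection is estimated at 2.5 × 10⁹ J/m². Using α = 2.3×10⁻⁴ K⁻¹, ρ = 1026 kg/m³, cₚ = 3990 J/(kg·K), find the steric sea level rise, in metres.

about 0.14 m

Δh = αQ/(ρcₚ) = 2.3×10⁻⁴ × 2.5×10⁹ / (1026 × 3990) ≈ 0.14046 m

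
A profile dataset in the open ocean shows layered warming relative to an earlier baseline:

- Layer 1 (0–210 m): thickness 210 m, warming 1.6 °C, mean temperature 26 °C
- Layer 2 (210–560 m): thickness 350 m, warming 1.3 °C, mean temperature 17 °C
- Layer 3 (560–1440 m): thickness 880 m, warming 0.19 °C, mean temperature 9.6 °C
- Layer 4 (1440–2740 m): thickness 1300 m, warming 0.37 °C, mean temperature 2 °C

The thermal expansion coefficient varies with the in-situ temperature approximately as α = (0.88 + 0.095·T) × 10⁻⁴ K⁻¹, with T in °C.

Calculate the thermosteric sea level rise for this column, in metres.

Layer 1: α = (0.88 + 0.095×26)×10⁻⁴ = 3.35×10⁻⁴ K⁻¹
Layer 2: α = (0.88 + 0.095×17)×10⁻⁴ = 2.495×10⁻⁴ K⁻¹
Layer 3: α = (0.88 + 0.095×9.6)×10⁻⁴ = 1.792×10⁻⁴ K⁻¹
Layer 4: α = (0.88 + 0.095×2)×10⁻⁴ = 1.07×10⁻⁴ K⁻¹
Layer 1: 210 × 1.6 × 3.35×10⁻⁴ = 0.11256 m
Layer 2: 1.3 × 2.495×10⁻⁴ × 350 = 0.1135225 m
Layer 3: 1.792×10⁻⁴ × 880 × 0.19 = 0.02996224 m
1440–2740 m: 1.07×10⁻⁴ × 0.37 × 1300 = 0.051467 m
Δh = 0.11256 + 0.1135225 + 0.02996224 + 0.051467 = 0.30751174 m

0.31 m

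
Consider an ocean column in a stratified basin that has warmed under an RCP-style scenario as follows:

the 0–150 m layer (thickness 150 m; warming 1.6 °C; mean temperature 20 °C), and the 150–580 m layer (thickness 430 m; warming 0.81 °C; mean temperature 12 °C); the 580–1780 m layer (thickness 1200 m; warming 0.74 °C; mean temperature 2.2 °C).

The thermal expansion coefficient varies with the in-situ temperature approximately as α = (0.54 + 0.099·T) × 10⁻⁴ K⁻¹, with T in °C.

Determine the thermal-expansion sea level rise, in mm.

Layer 1: α = (0.54 + 0.099×20)×10⁻⁴ = 2.52×10⁻⁴ K⁻¹
Layer 2: α = (0.54 + 0.099×12)×10⁻⁴ = 1.728×10⁻⁴ K⁻¹
Layer 3: α = (0.54 + 0.099×2.2)×10⁻⁴ = 0.7578×10⁻⁴ K⁻¹
1.6 × 150 × 2.52×10⁻⁴ = 0.06048 m
1.728×10⁻⁴ × 430 × 0.81 = 0.06018624 m
580–1780 m: 0.7578×10⁻⁴ × 1200 × 0.74 = 0.06729264 m
Δh = 0.06048 + 0.06018624 + 0.06729264 = 0.18795888 m

188 mm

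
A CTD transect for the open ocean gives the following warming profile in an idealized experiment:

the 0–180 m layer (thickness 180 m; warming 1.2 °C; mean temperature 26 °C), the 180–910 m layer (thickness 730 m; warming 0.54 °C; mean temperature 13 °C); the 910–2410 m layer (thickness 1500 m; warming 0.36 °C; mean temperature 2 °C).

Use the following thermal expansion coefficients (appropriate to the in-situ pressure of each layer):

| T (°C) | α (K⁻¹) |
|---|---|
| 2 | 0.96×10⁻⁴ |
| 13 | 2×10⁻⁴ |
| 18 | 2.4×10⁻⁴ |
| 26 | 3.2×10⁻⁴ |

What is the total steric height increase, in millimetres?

Layer 1 at 26 °C → α = 3.2×10⁻⁴ K⁻¹
Layer 2 at 13 °C → α = 2×10⁻⁴ K⁻¹
Layer 3 at 2 °C → α = 0.96×10⁻⁴ K⁻¹
0–180 m: 180 × 1.2 × 3.2×10⁻⁴ = 0.06912 m
2×10⁻⁴ × 0.54 × 730 = 0.07884 m
Layer 3: 0.36 × 0.96×10⁻⁴ × 1500 = 0.05184 m
Δh = 0.06912 + 0.07884 + 0.05184 = 0.19980 m ≈ 200 mm

200 mm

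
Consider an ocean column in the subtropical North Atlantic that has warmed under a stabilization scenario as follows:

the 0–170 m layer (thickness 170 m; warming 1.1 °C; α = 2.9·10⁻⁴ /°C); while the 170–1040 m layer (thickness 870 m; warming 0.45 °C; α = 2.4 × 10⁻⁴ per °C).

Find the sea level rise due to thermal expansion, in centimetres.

1.1 × 170 × 2.9×10⁻⁴ = 0.05423 m
Layer 2: 2.4×10⁻⁴ × 0.45 × 870 = 0.09396 m
Δh = 0.05423 + 0.09396 = 0.14819 m

Δh = 15 cm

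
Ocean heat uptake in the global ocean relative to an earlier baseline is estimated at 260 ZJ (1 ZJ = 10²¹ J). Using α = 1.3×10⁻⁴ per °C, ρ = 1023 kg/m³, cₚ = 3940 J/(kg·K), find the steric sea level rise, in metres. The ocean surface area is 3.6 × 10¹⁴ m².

Δh ≈ 0.0233 m

Per unit area: Q = 260×10²¹ / (3.6×10¹⁴) ≈ 7.222×10⁸ J/m²
Δh = αQ/(ρcₚ) = 1.3×10⁻⁴ × 7.222×10⁸ / (1023 × 3940) ≈ 0.023293 m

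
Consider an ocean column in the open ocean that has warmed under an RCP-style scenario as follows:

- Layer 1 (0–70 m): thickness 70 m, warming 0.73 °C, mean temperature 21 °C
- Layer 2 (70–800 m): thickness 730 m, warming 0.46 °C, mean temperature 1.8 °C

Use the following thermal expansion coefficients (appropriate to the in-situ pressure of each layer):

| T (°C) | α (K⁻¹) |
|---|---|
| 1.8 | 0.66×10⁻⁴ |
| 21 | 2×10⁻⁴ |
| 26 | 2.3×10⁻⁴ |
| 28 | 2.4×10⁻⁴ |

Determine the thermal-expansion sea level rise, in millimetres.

Layer 1 at 21 °C → α = 2×10⁻⁴ K⁻¹
Layer 2 at 1.8 °C → α = 0.66×10⁻⁴ K⁻¹
0–70 m: 0.73 × 70 × 2×10⁻⁴ = 0.01022 m
70–800 m: 0.66×10⁻⁴ × 0.46 × 730 = 0.0221628 m
Δh = 0.01022 + 0.0221628 = 0.0323828 m

32.4 mm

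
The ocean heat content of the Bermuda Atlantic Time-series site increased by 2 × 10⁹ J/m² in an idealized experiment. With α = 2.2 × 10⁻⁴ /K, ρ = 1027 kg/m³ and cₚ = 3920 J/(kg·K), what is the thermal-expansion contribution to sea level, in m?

Δh = αQ/(ρcₚ) = 2.2×10⁻⁴ × 2×10⁹ / (1027 × 3920) ≈ 0.10929 m

Δh = 0.11 m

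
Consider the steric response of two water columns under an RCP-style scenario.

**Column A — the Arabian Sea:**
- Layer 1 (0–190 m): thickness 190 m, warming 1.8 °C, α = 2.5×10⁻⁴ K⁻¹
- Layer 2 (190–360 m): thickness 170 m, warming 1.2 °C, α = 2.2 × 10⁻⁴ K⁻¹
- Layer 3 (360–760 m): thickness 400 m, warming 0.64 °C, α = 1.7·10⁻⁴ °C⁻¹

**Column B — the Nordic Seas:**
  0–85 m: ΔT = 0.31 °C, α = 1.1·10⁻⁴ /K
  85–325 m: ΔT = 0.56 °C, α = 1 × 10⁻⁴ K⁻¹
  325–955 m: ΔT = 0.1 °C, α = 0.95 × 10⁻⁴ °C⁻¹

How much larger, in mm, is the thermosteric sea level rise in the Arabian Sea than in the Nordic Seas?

A Layer 1: 2.5×10⁻⁴ × 190 × 1.8 = 0.08550 m
A 190–360 m: 1.2 × 170 × 2.2×10⁻⁴ = 0.04488 m
A 1.7×10⁻⁴ × 400 × 0.64 = 0.04352 m
A total: 0.17390 m
B 0–85 m: 85 × 1.1×10⁻⁴ × 0.31 = 0.0028985 m
B 85–325 m: 240 × 0.56 × 1×10⁻⁴ = 0.01344 m
B Layer 3: 0.95×10⁻⁴ × 630 × 0.1 = 0.005985 m
B total: 0.0223235 m
Difference: 0.17390 − 0.0223235 = 0.1515765 m

152 mm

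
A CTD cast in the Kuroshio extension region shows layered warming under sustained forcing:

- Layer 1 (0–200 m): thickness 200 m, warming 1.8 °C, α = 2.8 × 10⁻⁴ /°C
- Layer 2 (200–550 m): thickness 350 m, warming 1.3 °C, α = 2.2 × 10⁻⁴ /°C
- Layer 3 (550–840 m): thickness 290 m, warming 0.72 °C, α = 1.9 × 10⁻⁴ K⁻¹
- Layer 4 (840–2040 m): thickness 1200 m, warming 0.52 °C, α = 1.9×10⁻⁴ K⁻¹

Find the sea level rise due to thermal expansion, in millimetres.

Δh = 360 mm

Layer 1: 200 × 1.8 × 2.8×10⁻⁴ = 0.10080 m
Layer 2: 2.2×10⁻⁴ × 350 × 1.3 = 0.10010 m
550–840 m: 290 × 0.72 × 1.9×10⁻⁴ = 0.039672 m
0.52 × 1200 × 1.9×10⁻⁴ = 0.11856 m
Δh = 0.10080 + 0.10010 + 0.039672 + 0.11856 = 0.359132 m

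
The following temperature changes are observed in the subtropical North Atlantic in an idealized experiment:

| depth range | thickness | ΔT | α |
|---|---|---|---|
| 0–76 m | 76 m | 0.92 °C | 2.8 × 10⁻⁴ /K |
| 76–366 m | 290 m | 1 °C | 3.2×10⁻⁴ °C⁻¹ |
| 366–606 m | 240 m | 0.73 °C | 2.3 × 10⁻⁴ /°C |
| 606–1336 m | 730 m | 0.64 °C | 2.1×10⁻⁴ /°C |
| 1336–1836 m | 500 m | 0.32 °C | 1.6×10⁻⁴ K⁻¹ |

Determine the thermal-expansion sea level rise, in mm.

Layer 1: 0.92 × 2.8×10⁻⁴ × 76 = 0.0195776 m
76–366 m: 290 × 1 × 3.2×10⁻⁴ = 0.09280 m
366–606 m: 2.3×10⁻⁴ × 0.73 × 240 = 0.040296 m
Layer 4: 730 × 2.1×10⁻⁴ × 0.64 = 0.098112 m
0.32 × 1.6×10⁻⁴ × 500 = 0.02560 m
Δh = 0.0195776 + 0.09280 + 0.040296 + 0.098112 + 0.02560 = 0.2763856 m ≈ 280 mm

280 mm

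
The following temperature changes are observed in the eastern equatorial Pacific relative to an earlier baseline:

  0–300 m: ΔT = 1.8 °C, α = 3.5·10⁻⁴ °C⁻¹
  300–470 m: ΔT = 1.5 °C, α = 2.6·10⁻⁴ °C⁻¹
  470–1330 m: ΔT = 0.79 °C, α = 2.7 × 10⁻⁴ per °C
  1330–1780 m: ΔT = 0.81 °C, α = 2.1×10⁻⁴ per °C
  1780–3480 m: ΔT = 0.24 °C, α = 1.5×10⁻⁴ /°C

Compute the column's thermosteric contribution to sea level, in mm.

Layer 1: 1.8 × 3.5×10⁻⁴ × 300 = 0.18900 m
300–470 m: 170 × 2.6×10⁻⁴ × 1.5 = 0.06630 m
Layer 3: 2.7×10⁻⁴ × 860 × 0.79 = 0.183438 m
1330–1780 m: 0.81 × 2.1×10⁻⁴ × 450 = 0.076545 m
Layer 5: 0.24 × 1.5×10⁻⁴ × 1700 = 0.06120 m
Δh = 0.18900 + 0.06630 + 0.183438 + 0.076545 + 0.06120 = 0.576483 m

576 mm of thermosteric rise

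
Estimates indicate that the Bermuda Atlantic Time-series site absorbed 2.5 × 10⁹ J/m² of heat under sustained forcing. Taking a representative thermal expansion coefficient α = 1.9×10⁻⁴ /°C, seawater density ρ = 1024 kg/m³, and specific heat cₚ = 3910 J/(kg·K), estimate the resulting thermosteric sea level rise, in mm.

120 mm

Δh = αQ/(ρcₚ) = 1.9×10⁻⁴ × 2.5×10⁹ / (1024 × 3910) ≈ 0.11864 m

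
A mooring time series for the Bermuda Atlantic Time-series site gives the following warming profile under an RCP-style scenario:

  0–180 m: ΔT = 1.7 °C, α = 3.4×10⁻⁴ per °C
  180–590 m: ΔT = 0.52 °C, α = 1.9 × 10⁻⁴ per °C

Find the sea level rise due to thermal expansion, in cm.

Δh = 14.5 cm

0–180 m: 1.7 × 3.4×10⁻⁴ × 180 = 0.10404 m
180–590 m: 1.9×10⁻⁴ × 0.52 × 410 = 0.040508 m
Δh = 0.10404 + 0.040508 = 0.144548 m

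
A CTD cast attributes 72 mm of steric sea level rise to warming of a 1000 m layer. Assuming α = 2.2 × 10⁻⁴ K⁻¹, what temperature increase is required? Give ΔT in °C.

ΔT = Δh/(αH) = 0.072 / (2.2×10⁻⁴ × 1000) ≈ 0.3273 °C

0.33 °C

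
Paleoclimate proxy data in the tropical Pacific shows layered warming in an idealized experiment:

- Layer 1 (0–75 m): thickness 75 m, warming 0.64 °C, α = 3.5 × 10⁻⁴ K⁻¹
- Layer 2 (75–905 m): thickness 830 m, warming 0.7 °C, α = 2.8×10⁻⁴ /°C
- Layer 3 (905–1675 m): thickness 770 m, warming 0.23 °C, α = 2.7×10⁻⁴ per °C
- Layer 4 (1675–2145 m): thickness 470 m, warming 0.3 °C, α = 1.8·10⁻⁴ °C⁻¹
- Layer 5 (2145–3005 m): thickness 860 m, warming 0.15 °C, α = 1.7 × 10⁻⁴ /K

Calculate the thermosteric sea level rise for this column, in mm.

Layer 1: 75 × 0.64 × 3.5×10⁻⁴ = 0.01680 m
Layer 2: 830 × 0.7 × 2.8×10⁻⁴ = 0.16268 m
770 × 0.23 × 2.7×10⁻⁴ = 0.047817 m
Layer 4: 0.3 × 1.8×10⁻⁴ × 470 = 0.02538 m
2145–3005 m: 0.15 × 860 × 1.7×10⁻⁴ = 0.02193 m
Δh = 0.01680 + 0.16268 + 0.047817 + 0.02538 + 0.02193 = 0.274607 m

275 mm of thermosteric rise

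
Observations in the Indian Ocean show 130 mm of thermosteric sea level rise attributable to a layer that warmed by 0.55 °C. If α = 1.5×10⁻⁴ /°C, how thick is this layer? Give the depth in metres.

about 1580 m

H = Δh/(αΔT) = 0.13 / (1.5×10⁻⁴ × 0.55) ≈ 1576 m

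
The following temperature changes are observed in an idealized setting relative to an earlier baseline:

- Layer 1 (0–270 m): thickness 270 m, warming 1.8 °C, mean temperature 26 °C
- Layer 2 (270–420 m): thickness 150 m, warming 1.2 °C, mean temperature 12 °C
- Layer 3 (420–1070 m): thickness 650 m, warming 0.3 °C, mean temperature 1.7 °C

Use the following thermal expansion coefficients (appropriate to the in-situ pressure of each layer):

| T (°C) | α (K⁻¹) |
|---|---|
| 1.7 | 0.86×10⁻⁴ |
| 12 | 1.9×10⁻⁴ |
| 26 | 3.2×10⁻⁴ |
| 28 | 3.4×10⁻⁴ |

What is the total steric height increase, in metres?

Δh ≈ 0.206 m

Layer 1 at 26 °C → α = 3.2×10⁻⁴ K⁻¹
Layer 2 at 12 °C → α = 1.9×10⁻⁴ K⁻¹
Layer 3 at 1.7 °C → α = 0.86×10⁻⁴ K⁻¹
270 × 1.8 × 3.2×10⁻⁴ = 0.15552 m
270–420 m: 1.9×10⁻⁴ × 150 × 1.2 = 0.03420 m
0.86×10⁻⁴ × 650 × 0.3 = 0.01677 m
Δh = 0.15552 + 0.03420 + 0.01677 = 0.20649 m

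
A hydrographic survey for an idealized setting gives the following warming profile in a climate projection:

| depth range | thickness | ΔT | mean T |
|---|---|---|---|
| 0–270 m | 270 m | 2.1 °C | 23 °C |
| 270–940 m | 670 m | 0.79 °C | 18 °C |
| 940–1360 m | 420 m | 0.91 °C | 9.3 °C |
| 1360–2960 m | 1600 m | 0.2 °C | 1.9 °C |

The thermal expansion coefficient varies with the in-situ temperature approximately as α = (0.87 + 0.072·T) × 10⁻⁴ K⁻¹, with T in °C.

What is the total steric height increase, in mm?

349 mm

Layer 1: α = (0.87 + 0.072×23)×10⁻⁴ = 2.526×10⁻⁴ K⁻¹
Layer 2: α = (0.87 + 0.072×18)×10⁻⁴ = 2.166×10⁻⁴ K⁻¹
Layer 3: α = (0.87 + 0.072×9.3)×10⁻⁴ = 1.5396×10⁻⁴ K⁻¹
Layer 4: α = (0.87 + 0.072×1.9)×10⁻⁴ = 1.0068×10⁻⁴ K⁻¹
Layer 1: 2.1 × 2.526×10⁻⁴ × 270 = 0.1432242 m
0.79 × 2.166×10⁻⁴ × 670 = 0.11464638 m
1.5396×10⁻⁴ × 0.91 × 420 = 0.058843512 m
1600 × 1.0068×10⁻⁴ × 0.2 = 0.0322176 m
Δh = 0.1432242 + 0.11464638 + 0.058843512 + 0.0322176 = 0.348931692 m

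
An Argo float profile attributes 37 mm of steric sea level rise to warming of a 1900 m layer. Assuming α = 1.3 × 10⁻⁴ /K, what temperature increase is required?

ΔT ≈ 0.15 °C

ΔT = Δh/(αH) = 0.037 / (1.3×10⁻⁴ × 1900) ≈ 0.1498 °C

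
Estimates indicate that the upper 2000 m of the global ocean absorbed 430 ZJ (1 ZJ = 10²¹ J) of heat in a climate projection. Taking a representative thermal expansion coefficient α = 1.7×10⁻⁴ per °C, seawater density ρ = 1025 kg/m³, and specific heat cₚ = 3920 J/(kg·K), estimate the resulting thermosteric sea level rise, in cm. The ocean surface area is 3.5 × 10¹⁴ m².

Per unit area: Q = 430×10²¹ / (3.5×10¹⁴) ≈ 1.229×10⁹ J/m²
Δh = αQ/(ρcₚ) = 1.7×10⁻⁴ × 1.229×10⁹ / (1025 × 3920) ≈ 0.051999 m

5.2 cm of thermosteric rise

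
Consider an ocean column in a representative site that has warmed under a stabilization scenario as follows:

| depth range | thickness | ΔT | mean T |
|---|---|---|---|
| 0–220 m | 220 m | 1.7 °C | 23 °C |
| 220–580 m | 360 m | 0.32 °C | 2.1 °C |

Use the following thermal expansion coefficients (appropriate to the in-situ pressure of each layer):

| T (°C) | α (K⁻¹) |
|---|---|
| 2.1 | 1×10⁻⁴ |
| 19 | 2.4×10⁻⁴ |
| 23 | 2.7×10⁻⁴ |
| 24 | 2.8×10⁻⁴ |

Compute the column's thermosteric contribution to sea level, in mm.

110 mm

Layer 1 at 23 °C → α = 2.7×10⁻⁴ K⁻¹
Layer 2 at 2.1 °C → α = 1×10⁻⁴ K⁻¹
Layer 1: 2.7×10⁻⁴ × 220 × 1.7 = 0.10098 m
360 × 1×10⁻⁴ × 0.32 = 0.01152 m
Δh = 0.10098 + 0.01152 = 0.11250 m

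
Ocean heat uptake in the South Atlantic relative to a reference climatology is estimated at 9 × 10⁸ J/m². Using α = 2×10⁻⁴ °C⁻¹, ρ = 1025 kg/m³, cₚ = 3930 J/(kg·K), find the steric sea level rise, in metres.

Δh = 0.045 m

Δh = αQ/(ρcₚ) = 2×10⁻⁴ × 9×10⁸ / (1025 × 3930) ≈ 0.044684 m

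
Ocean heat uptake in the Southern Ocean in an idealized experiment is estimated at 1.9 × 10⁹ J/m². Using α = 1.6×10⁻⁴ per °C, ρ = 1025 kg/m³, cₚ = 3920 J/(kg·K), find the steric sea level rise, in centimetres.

Δh = αQ/(ρcₚ) = 1.6×10⁻⁴ × 1.9×10⁹ / (1025 × 3920) ≈ 0.07566 m

about 7.6 cm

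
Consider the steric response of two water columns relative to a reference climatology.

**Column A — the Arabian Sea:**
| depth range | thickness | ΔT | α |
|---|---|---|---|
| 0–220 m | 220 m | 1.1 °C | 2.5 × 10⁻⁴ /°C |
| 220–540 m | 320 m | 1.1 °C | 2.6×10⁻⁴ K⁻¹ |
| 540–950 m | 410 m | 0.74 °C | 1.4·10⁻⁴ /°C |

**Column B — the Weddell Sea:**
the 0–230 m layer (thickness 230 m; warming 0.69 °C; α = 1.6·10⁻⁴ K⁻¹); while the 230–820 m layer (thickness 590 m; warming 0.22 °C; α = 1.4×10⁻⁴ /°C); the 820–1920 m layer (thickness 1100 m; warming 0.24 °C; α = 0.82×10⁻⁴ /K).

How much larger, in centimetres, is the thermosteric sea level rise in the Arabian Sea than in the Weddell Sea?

A 0–220 m: 2.5×10⁻⁴ × 220 × 1.1 = 0.06050 m
A 220–540 m: 1.1 × 2.6×10⁻⁴ × 320 = 0.09152 m
A 1.4×10⁻⁴ × 0.74 × 410 = 0.042476 m
A total: 0.194496 m
B 0.69 × 1.6×10⁻⁴ × 230 = 0.025392 m
B Layer 2: 590 × 1.4×10⁻⁴ × 0.22 = 0.018172 m
B Layer 3: 0.82×10⁻⁴ × 1100 × 0.24 = 0.021648 m
B total: 0.065212 m
Difference: 0.194496 − 0.065212 = 0.129284 m

Δh_A − Δh_B ≈ 13 cm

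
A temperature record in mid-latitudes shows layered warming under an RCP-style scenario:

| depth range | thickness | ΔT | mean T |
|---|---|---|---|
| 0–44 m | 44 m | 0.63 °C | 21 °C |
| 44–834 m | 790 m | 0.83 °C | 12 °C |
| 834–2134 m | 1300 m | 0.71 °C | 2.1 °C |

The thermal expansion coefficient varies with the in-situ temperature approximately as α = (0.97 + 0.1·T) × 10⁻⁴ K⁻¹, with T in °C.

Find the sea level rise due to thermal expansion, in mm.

Δh = 260 mm

Layer 1: α = (0.97 + 0.1×21)×10⁻⁴ = 3.07×10⁻⁴ K⁻¹
Layer 2: α = (0.97 + 0.1×12)×10⁻⁴ = 2.17×10⁻⁴ K⁻¹
Layer 3: α = (0.97 + 0.1×2.1)×10⁻⁴ = 1.18×10⁻⁴ K⁻¹
0.63 × 3.07×10⁻⁴ × 44 = 0.00851004 m
2.17×10⁻⁴ × 0.83 × 790 = 0.1422869 m
834–2134 m: 1300 × 1.18×10⁻⁴ × 0.71 = 0.108914 m
Δh = 0.00851004 + 0.1422869 + 0.108914 = 0.25971094 m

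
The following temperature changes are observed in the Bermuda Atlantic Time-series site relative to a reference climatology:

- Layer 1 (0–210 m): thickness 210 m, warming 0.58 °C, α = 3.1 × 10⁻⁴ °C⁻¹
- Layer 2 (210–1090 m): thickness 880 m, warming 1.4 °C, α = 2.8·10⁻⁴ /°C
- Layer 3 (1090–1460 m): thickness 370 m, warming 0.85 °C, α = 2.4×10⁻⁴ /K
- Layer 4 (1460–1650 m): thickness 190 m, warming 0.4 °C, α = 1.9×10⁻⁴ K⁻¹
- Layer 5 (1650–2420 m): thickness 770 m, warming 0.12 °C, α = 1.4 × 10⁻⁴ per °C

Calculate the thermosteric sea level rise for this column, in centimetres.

0–210 m: 3.1×10⁻⁴ × 210 × 0.58 = 0.037758 m
210–1090 m: 880 × 2.8×10⁻⁴ × 1.4 = 0.34496 m
Layer 3: 370 × 0.85 × 2.4×10⁻⁴ = 0.07548 m
Layer 4: 0.4 × 1.9×10⁻⁴ × 190 = 0.01444 m
1650–2420 m: 770 × 1.4×10⁻⁴ × 0.12 = 0.012936 m
Δh = 0.037758 + 0.34496 + 0.07548 + 0.01444 + 0.012936 = 0.485574 m

Δh = 49 cm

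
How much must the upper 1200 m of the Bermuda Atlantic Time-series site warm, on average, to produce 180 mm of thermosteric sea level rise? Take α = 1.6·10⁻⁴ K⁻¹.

about 0.938 K

ΔT = Δh/(αH) = 0.18 / (1.6×10⁻⁴ × 1200) = 0.9375 K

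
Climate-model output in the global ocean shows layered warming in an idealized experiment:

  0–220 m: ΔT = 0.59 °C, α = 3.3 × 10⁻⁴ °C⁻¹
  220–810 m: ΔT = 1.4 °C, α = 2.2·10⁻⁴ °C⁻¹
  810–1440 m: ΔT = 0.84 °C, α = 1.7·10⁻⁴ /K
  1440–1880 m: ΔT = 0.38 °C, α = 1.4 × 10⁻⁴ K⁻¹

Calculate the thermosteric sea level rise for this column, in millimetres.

Layer 1: 220 × 3.3×10⁻⁴ × 0.59 = 0.042834 m
Layer 2: 1.4 × 590 × 2.2×10⁻⁴ = 0.18172 m
0.84 × 630 × 1.7×10⁻⁴ = 0.089964 m
1440–1880 m: 1.4×10⁻⁴ × 0.38 × 440 = 0.023408 m
Δh = 0.042834 + 0.18172 + 0.089964 + 0.023408 = 0.337926 m

Δh = 340 mm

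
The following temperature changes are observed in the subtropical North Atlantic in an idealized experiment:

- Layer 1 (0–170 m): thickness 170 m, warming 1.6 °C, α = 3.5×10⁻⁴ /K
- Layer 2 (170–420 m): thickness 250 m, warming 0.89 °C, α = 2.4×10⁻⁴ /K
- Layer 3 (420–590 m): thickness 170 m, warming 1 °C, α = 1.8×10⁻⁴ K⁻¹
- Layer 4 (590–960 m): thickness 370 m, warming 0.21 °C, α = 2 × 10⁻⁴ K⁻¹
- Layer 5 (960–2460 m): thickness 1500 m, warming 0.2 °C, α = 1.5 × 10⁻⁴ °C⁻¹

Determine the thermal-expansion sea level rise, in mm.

Δh ≈ 240 mm

0–170 m: 170 × 1.6 × 3.5×10⁻⁴ = 0.09520 m
170–420 m: 0.89 × 2.4×10⁻⁴ × 250 = 0.05340 m
420–590 m: 170 × 1.8×10⁻⁴ × 1 = 0.03060 m
Layer 4: 2×10⁻⁴ × 370 × 0.21 = 0.01554 m
Layer 5: 1.5×10⁻⁴ × 0.2 × 1500 = 0.04500 m
Δh = 0.09520 + 0.05340 + 0.03060 + 0.01554 + 0.04500 = 0.23974 m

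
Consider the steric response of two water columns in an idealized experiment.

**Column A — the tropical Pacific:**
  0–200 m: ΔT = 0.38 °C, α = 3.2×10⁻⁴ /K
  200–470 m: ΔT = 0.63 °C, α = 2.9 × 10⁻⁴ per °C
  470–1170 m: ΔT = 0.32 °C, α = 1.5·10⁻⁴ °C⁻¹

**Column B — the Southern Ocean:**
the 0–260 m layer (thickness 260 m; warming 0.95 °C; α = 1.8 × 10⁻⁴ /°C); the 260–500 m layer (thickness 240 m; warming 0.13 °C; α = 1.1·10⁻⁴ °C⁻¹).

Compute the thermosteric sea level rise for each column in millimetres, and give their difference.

A 0–200 m: 3.2×10⁻⁴ × 200 × 0.38 = 0.02432 m
A Layer 2: 270 × 0.63 × 2.9×10⁻⁴ = 0.049329 m
A Layer 3: 0.32 × 1.5×10⁻⁴ × 700 = 0.03360 m
A total: 0.107249 m
B 0–260 m: 1.8×10⁻⁴ × 0.95 × 260 = 0.04446 m
B Layer 2: 1.1×10⁻⁴ × 0.13 × 240 = 0.003432 m
B total: 0.047892 m
Difference: 0.107249 − 0.047892 = 0.059357 m

Δh_A ≈ 107 mm, Δh_B ≈ 47.9 mm; difference ≈ 59.4 mm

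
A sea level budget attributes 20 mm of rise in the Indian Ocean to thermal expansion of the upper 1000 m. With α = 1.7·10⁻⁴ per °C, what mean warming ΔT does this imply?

ΔT = Δh/(αH) = 0.02 / (1.7×10⁻⁴ × 1000) ≈ 0.1176 K

about 0.118 K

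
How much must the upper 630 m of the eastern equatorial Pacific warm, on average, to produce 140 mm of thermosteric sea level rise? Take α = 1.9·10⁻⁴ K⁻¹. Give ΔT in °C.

ΔT = Δh/(αH) = 0.14 / (1.9×10⁻⁴ × 630) ≈ 1.170 °C

ΔT ≈ 1.2 °C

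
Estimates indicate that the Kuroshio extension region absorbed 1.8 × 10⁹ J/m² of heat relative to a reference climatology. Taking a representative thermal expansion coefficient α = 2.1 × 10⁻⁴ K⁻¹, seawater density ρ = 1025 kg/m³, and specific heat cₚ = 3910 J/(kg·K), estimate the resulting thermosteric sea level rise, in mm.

Δh ≈ 94.3 mm

Δh = αQ/(ρcₚ) = 2.1×10⁻⁴ × 1.8×10⁹ / (1025 × 3910) ≈ 0.094317 m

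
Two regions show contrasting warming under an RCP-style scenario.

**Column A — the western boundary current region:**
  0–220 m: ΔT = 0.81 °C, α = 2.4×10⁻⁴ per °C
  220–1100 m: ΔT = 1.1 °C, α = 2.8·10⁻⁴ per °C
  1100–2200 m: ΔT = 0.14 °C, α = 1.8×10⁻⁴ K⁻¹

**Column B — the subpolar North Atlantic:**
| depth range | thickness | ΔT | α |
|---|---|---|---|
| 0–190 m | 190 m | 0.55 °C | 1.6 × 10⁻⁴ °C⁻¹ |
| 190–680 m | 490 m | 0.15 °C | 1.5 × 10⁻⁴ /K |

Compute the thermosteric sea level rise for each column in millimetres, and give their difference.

A: 342 mm; B: 27.7 mm; difference 314 mm

A Layer 1: 220 × 0.81 × 2.4×10⁻⁴ = 0.042768 m
A Layer 2: 880 × 2.8×10⁻⁴ × 1.1 = 0.27104 m
A 1.8×10⁻⁴ × 1100 × 0.14 = 0.02772 m
A total: 0.341528 m
B 0.55 × 1.6×10⁻⁴ × 190 = 0.01672 m
B Layer 2: 490 × 0.15 × 1.5×10⁻⁴ = 0.011025 m
B total: 0.027745 m
Difference: 0.341528 − 0.027745 = 0.313783 m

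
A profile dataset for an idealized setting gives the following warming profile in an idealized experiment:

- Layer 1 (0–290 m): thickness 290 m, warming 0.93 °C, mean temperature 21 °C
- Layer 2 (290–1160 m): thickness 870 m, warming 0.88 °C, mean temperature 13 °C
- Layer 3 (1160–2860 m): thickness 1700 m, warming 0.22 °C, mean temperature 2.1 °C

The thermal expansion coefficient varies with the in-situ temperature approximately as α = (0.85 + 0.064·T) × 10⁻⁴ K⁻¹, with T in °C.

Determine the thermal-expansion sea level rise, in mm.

Δh ≈ 225 mm

Layer 1: α = (0.85 + 0.064×21)×10⁻⁴ = 2.194×10⁻⁴ K⁻¹
Layer 2: α = (0.85 + 0.064×13)×10⁻⁴ = 1.682×10⁻⁴ K⁻¹
Layer 3: α = (0.85 + 0.064×2.1)×10⁻⁴ = 0.9844×10⁻⁴ K⁻¹
0–290 m: 0.93 × 2.194×10⁻⁴ × 290 = 0.05917218 m
290–1160 m: 870 × 0.88 × 1.682×10⁻⁴ = 0.12877392 m
1160–2860 m: 0.9844×10⁻⁴ × 0.22 × 1700 = 0.03681656 m
Δh = 0.05917218 + 0.12877392 + 0.03681656 = 0.22476266 m ≈ 225 mm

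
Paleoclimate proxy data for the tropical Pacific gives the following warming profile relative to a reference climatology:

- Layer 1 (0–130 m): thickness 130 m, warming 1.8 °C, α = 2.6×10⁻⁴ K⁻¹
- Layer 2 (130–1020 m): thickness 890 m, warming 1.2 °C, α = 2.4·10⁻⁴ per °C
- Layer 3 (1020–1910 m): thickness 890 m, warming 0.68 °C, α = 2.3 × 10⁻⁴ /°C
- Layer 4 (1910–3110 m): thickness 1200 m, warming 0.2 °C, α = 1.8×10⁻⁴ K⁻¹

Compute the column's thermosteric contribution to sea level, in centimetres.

about 50.0 cm

Layer 1: 2.6×10⁻⁴ × 1.8 × 130 = 0.06084 m
1.2 × 890 × 2.4×10⁻⁴ = 0.25632 m
0.68 × 2.3×10⁻⁴ × 890 = 0.139196 m
1200 × 1.8×10⁻⁴ × 0.2 = 0.04320 m
Δh = 0.06084 + 0.25632 + 0.139196 + 0.04320 = 0.499556 m ≈ 50.0 cm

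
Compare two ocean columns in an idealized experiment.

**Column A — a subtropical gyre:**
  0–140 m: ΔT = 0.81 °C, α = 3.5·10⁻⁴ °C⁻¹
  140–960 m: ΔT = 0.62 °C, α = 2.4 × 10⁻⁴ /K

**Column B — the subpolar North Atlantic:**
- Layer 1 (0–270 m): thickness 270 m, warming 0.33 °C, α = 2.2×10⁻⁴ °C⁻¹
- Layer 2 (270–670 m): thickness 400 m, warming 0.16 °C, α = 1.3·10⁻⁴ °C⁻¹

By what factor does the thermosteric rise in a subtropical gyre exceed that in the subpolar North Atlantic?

A 140 × 0.81 × 3.5×10⁻⁴ = 0.03969 m
A 140–960 m: 2.4×10⁻⁴ × 820 × 0.62 = 0.122016 m
A total: 0.161706 m
B 270 × 0.33 × 2.2×10⁻⁴ = 0.019602 m
B 0.16 × 400 × 1.3×10⁻⁴ = 0.00832 m
B total: 0.027922 m
Ratio: 0.161706 / 0.027922 ≈ 5.791

≈ 5.79×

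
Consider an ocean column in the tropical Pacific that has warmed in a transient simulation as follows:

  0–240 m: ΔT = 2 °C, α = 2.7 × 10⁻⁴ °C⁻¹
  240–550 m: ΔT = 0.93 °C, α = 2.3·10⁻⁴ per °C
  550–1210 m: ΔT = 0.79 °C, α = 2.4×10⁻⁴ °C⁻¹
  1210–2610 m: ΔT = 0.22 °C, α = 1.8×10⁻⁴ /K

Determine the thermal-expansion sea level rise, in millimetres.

0–240 m: 2 × 2.7×10⁻⁴ × 240 = 0.12960 m
240–550 m: 310 × 0.93 × 2.3×10⁻⁴ = 0.066309 m
Layer 3: 2.4×10⁻⁴ × 660 × 0.79 = 0.125136 m
Layer 4: 0.22 × 1.8×10⁻⁴ × 1400 = 0.05544 m
Δh = 0.12960 + 0.066309 + 0.125136 + 0.05544 = 0.376485 m

about 380 mm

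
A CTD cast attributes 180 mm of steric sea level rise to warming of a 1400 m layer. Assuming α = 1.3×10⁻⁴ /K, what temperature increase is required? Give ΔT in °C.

ΔT = Δh/(αH) = 0.18 / (1.3×10⁻⁴ × 1400) ≈ 0.9890 °C

0.989 °C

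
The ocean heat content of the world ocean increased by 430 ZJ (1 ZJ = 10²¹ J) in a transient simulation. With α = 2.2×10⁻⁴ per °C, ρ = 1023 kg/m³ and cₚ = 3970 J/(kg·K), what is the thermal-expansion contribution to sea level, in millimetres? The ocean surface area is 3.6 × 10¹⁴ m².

about 64.7 mm

Per unit area: Q = 430×10²¹ / (3.6×10¹⁴) ≈ 1.194×10⁹ J/m²
Δh = αQ/(ρcₚ) = 2.2×10⁻⁴ × 1.194×10⁹ / (1023 × 3970) ≈ 0.064679 m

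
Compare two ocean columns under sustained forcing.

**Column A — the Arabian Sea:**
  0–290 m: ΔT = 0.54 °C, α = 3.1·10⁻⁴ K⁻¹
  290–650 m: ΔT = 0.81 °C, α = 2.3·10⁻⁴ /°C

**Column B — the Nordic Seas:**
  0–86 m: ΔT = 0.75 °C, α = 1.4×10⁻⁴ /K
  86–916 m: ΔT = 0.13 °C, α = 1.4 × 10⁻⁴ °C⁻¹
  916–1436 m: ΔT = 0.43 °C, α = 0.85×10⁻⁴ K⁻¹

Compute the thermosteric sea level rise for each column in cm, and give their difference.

A Layer 1: 3.1×10⁻⁴ × 290 × 0.54 = 0.048546 m
A Layer 2: 0.81 × 2.3×10⁻⁴ × 360 = 0.067068 m
A total: 0.115614 m
B 0.75 × 86 × 1.4×10⁻⁴ = 0.00903 m
B Layer 2: 0.13 × 830 × 1.4×10⁻⁴ = 0.015106 m
B Layer 3: 0.85×10⁻⁴ × 0.43 × 520 = 0.019006 m
B total: 0.043142 m
Difference: 0.115614 − 0.043142 = 0.072472 m

A: 11.6 cm; B: 4.31 cm; difference 7.25 cm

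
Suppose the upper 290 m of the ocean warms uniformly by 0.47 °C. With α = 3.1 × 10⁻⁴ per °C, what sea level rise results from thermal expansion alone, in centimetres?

4.23 cm

Δh = αΔT·H = 3.1×10⁻⁴ × 0.47 × 290 = 0.042253 m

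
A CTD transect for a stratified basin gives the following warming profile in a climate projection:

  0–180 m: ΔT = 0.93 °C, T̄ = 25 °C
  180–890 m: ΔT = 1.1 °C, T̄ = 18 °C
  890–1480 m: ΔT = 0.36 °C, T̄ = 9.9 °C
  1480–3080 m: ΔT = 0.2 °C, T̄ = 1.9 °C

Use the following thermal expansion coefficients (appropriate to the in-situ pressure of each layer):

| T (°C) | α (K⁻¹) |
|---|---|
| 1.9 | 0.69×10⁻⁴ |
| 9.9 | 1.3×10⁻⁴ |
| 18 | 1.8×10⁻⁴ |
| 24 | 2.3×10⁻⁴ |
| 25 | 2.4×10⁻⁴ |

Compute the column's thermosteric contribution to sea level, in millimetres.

Layer 1 at 25 °C → α = 2.4×10⁻⁴ K⁻¹
Layer 2 at 18 °C → α = 1.8×10⁻⁴ K⁻¹
Layer 3 at 9.9 °C → α = 1.3×10⁻⁴ K⁻¹
Layer 4 at 1.9 °C → α = 0.69×10⁻⁴ K⁻¹
0–180 m: 180 × 2.4×10⁻⁴ × 0.93 = 0.040176 m
710 × 1.1 × 1.8×10⁻⁴ = 0.14058 m
590 × 0.36 × 1.3×10⁻⁴ = 0.027612 m
0.2 × 1600 × 0.69×10⁻⁴ = 0.02208 m
Δh = 0.040176 + 0.14058 + 0.027612 + 0.02208 = 0.230448 m

230 mm of thermosteric rise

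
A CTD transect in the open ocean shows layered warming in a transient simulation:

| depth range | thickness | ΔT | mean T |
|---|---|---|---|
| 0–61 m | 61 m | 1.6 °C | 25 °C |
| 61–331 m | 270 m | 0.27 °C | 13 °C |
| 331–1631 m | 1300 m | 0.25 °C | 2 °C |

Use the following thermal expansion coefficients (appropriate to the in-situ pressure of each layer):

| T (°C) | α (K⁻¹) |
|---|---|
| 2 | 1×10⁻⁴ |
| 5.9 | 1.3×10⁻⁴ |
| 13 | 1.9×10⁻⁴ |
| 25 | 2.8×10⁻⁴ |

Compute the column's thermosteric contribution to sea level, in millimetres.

73.7 mm of thermosteric rise

Layer 1 at 25 °C → α = 2.8×10⁻⁴ K⁻¹
Layer 2 at 13 °C → α = 1.9×10⁻⁴ K⁻¹
Layer 3 at 2 °C → α = 1×10⁻⁴ K⁻¹
1.6 × 61 × 2.8×10⁻⁴ = 0.027328 m
Layer 2: 270 × 1.9×10⁻⁴ × 0.27 = 0.013851 m
Layer 3: 1300 × 1×10⁻⁴ × 0.25 = 0.03250 m
Δh = 0.027328 + 0.013851 + 0.03250 = 0.073679 m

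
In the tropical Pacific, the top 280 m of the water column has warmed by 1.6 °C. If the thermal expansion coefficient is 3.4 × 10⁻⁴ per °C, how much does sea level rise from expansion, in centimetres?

Δh = αΔT·H = 3.4×10⁻⁴ × 1.6 × 280 = 0.15232 m

Δh ≈ 15 cm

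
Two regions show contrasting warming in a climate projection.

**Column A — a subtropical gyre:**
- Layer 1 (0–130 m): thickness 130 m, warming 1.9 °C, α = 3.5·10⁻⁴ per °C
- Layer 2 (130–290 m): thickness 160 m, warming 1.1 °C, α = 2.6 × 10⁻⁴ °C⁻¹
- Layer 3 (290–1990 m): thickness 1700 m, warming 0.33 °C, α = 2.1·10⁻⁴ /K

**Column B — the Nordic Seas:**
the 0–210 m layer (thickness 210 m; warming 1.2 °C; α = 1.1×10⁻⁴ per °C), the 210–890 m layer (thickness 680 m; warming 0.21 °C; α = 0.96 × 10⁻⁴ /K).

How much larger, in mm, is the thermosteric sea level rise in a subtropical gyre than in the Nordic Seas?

A 3.5×10⁻⁴ × 130 × 1.9 = 0.08645 m
A Layer 2: 160 × 1.1 × 2.6×10⁻⁴ = 0.04576 m
A 0.33 × 1700 × 2.1×10⁻⁴ = 0.11781 m
A total: 0.25002 m
B 210 × 1.1×10⁻⁴ × 1.2 = 0.02772 m
B Layer 2: 0.96×10⁻⁴ × 0.21 × 680 = 0.0137088 m
B total: 0.0414288 m
Difference: 0.25002 − 0.0414288 = 0.2085912 m

210 mm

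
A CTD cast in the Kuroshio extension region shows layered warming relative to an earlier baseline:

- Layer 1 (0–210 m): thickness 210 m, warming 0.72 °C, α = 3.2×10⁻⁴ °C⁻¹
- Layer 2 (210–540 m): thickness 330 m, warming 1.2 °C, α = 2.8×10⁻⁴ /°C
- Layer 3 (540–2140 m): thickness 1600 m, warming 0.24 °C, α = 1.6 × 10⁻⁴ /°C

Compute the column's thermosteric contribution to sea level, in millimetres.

0–210 m: 3.2×10⁻⁴ × 210 × 0.72 = 0.048384 m
1.2 × 2.8×10⁻⁴ × 330 = 0.11088 m
Layer 3: 1600 × 1.6×10⁻⁴ × 0.24 = 0.06144 m
Δh = 0.048384 + 0.11088 + 0.06144 = 0.220704 m

about 220 mm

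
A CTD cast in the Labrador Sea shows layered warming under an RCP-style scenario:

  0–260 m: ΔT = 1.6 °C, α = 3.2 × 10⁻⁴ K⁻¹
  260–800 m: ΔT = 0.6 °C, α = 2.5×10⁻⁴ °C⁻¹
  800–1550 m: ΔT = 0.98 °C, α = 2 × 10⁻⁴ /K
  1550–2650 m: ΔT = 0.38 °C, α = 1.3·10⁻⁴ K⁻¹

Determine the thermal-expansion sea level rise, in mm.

0–260 m: 260 × 3.2×10⁻⁴ × 1.6 = 0.13312 m
2.5×10⁻⁴ × 0.6 × 540 = 0.08100 m
0.98 × 750 × 2×10⁻⁴ = 0.14700 m
0.38 × 1100 × 1.3×10⁻⁴ = 0.05434 m
Δh = 0.13312 + 0.08100 + 0.14700 + 0.05434 = 0.41546 m

420 mm of thermosteric rise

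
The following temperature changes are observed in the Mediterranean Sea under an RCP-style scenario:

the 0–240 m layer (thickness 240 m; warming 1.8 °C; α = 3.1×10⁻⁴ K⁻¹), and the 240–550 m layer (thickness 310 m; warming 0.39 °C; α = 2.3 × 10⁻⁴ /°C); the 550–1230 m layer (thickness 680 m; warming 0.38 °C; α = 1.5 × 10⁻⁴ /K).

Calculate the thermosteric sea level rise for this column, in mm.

about 200 mm

0–240 m: 3.1×10⁻⁴ × 240 × 1.8 = 0.13392 m
310 × 2.3×10⁻⁴ × 0.39 = 0.027807 m
Layer 3: 1.5×10⁻⁴ × 0.38 × 680 = 0.03876 m
Δh = 0.13392 + 0.027807 + 0.03876 = 0.200487 m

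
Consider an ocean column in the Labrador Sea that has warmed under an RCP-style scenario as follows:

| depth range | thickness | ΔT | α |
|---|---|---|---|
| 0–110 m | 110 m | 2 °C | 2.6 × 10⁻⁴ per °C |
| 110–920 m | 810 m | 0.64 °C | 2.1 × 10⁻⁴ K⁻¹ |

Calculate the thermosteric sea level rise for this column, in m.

about 0.166 m

0–110 m: 2 × 2.6×10⁻⁴ × 110 = 0.05720 m
110–920 m: 0.64 × 2.1×10⁻⁴ × 810 = 0.108864 m
Δh = 0.05720 + 0.108864 = 0.166064 m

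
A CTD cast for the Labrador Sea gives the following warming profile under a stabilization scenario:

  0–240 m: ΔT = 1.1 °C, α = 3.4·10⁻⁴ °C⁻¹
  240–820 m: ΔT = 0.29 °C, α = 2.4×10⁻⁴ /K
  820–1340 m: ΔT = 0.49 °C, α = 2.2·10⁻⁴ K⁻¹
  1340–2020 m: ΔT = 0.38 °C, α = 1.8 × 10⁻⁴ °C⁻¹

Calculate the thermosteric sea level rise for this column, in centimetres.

23.3 cm of thermosteric rise

3.4×10⁻⁴ × 1.1 × 240 = 0.08976 m
0.29 × 2.4×10⁻⁴ × 580 = 0.040368 m
820–1340 m: 520 × 0.49 × 2.2×10⁻⁴ = 0.056056 m
680 × 1.8×10⁻⁴ × 0.38 = 0.046512 m
Δh = 0.08976 + 0.040368 + 0.056056 + 0.046512 = 0.232696 m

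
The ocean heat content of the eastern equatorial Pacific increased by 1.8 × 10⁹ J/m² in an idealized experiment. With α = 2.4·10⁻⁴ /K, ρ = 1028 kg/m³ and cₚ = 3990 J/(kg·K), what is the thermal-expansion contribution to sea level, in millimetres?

about 105 mm

Δh = αQ/(ρcₚ) = 2.4×10⁻⁴ × 1.8×10⁹ / (1028 × 3990) ≈ 0.10532 m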